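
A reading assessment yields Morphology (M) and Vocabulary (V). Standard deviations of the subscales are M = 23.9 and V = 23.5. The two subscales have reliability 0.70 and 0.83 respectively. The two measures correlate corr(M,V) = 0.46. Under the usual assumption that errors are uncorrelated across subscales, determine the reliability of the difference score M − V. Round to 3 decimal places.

0.563

Var(M−V) = 23.9² + 23.5² − 2·23.9·23.5·0.46 = 1123.46 − 516.718 = 606.742.
Because errors are independent across components, Cov(Tᵢ,Tⱼ) = Cov(Xᵢ,Xⱼ); the off-diagonal part of the true-score variance is the same as above.
True-score variance = [23.9²·0.70 + 23.5²·0.83] − 516.718 = 858.214 − 516.718 = 341.496.
Reliability = 341.496 / 606.742 = 0.563.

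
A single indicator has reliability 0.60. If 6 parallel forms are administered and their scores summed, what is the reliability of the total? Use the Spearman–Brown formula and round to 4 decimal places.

0.9000

ρ_k = kρ / (1 + (k−1)ρ) = 6·0.60 / (1 + 5·0.60) = 3.600 / 4.000 = 0.9000.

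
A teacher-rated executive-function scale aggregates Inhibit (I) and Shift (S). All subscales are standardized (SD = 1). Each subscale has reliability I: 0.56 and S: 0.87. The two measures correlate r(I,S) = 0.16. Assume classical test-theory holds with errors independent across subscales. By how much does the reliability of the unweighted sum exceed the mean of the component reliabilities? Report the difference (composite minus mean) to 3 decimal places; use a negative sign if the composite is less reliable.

Var(sum) = 2 + 0.32 = 2.32; true-score variance = 1.43 + 0.32 = 1.75; composite reliability = 0.7543.
Mean component reliability = 0.7150.
Difference = 0.7543 − 0.7150 = 0.039.

0.039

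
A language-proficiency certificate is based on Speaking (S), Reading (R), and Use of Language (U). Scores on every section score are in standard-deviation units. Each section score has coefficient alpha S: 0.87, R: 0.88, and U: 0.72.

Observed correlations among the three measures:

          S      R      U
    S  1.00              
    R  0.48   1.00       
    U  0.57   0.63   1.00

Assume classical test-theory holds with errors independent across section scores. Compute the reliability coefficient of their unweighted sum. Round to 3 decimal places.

Var(S+R+U) = 3 + 2·[0.48 + 0.57 + 0.63] = 3 + 3.36 = 6.36.
Under uncorrelated errors the observed covariances equal the true-score covariances, so only the own-variance terms attenuate.
True-score variance = [0.87 + 0.88 + 0.72] + 3.36 = 2.47 + 3.36 = 5.83.
Reliability = 5.83 / 6.36 = 0.917.

0.917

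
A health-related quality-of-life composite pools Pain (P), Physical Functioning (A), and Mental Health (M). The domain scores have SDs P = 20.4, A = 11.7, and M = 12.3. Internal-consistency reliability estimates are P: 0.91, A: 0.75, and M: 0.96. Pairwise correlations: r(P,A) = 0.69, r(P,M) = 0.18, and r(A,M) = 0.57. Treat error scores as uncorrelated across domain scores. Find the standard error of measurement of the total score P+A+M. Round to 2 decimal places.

Var(total) = 704.34 + 583.767 = 1288.11.
True-score variance = 626.611 + 583.767 = 1210.38, so reliability = 0.9397.
Error variance = 1288.11 − 1210.38 = 77.7285; SEM = √77.7285 = 8.82.

8.82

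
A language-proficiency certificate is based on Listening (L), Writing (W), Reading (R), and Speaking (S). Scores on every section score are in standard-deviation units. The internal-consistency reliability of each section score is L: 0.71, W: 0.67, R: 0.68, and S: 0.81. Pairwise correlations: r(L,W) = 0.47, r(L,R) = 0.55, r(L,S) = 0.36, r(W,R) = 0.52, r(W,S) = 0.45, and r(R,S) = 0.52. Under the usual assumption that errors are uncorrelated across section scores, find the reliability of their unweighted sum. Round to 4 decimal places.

Var(L+W+R+S) = 4 + 2·[0.47 + 0.55 + 0.36 + 0.52 + 0.45 + 0.52] = 4 + 5.74 = 9.74.
With uncorrelated errors the cross-covariances are all true-score covariance, so they carry over unchanged; only the diagonal terms shrink to ρᵢσᵢ².
True-score variance = [0.71 + 0.67 + 0.68 + 0.81] + 5.74 = 2.87 + 5.74 = 8.61.
Reliability = 8.61 / 9.74 = 0.8840.

0.8840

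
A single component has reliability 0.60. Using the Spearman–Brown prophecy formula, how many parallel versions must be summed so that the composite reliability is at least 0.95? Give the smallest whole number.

13

k ≥ ρ*(1−ρ₁)/(ρ₁(1−ρ*)) = 0.95·0.40 / (0.60·0.05) = 12.667.
Smallest integer k = 13.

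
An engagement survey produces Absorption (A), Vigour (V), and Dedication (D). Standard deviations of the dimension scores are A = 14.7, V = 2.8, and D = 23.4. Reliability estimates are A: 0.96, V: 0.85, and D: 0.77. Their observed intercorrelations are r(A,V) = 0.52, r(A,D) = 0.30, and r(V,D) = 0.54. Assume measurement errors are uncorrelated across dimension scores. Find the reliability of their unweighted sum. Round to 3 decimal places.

Var(A+V+D) = 14.7² + 2.8² + 23.4² + 2·[14.7·2.8·0.52 + 14.7·23.4·0.30 + 2.8·23.4·0.54] = 771.49 + 319.956 = 1091.45.
With uncorrelated errors the cross-covariances are all true-score covariance, so they carry over unchanged; only the diagonal terms shrink to ρᵢσᵢ².
True-score variance = [14.7²·0.96 + 2.8²·0.85 + 23.4²·0.77] + 319.956 = 635.732 + 319.956 = 955.688.
Reliability = 955.688 / 1091.45 = 0.876.

0.876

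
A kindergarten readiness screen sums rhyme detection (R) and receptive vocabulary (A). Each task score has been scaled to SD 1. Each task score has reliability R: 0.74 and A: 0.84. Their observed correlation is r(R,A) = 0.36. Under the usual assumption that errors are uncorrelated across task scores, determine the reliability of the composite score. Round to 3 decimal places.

0.846

Var(R+A) = 2 + 2·[0.36] = 2 + 0.72 = 2.72.
With uncorrelated errors the cross-covariances are all true-score covariance, so they carry over unchanged; only the diagonal terms shrink to ρᵢσᵢ².
True-score variance = [0.74 + 0.84] + 0.72 = 1.58 + 0.72 = 2.3.
Reliability = 2.3 / 2.72 = 0.846.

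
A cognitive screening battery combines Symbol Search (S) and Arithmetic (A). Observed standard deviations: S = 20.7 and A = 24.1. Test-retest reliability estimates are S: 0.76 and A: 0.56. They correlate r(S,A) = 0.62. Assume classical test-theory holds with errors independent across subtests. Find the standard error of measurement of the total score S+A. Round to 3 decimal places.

18.931

Var(total) = 1009.3 + 618.599 = 1627.9.
True-score variance = 650.906 + 618.599 = 1269.5, so reliability = 0.7798.
Error variance = 1627.9 − 1269.5 = 358.394; SEM = √358.394 = 18.931.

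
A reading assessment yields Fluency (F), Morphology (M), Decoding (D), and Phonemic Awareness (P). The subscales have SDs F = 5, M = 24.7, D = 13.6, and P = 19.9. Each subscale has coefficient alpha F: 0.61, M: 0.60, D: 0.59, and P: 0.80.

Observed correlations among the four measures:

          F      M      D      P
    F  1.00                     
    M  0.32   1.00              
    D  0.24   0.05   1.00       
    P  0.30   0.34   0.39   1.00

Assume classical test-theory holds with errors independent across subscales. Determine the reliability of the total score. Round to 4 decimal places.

Var(F+M+D+P) = 5² + 24.7² + 13.6² + 19.9² + 2·[5·24.7·0.32 + 5·13.6·0.24 + 5·19.9·0.30 + 24.7·13.6·0.05 + 24.7·19.9·0.34 + 13.6·19.9·0.39] = 1216.06 + 750.312 = 1966.37.
Under uncorrelated errors the observed covariances equal the true-score covariances, so only the own-variance terms attenuate.
True-score variance = [5²·0.61 + 24.7²·0.60 + 13.6²·0.59 + 19.9²·0.80] + 750.312 = 807.238 + 750.312 = 1557.55.
Reliability = 1557.55 / 1966.37 = 0.7921.

0.7921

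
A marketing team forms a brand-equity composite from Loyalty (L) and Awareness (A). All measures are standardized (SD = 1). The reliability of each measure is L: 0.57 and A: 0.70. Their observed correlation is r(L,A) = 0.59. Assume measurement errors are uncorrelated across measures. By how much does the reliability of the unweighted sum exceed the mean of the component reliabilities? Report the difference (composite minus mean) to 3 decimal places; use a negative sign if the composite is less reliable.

Var(sum) = 2 + 1.18 = 3.18; true-score variance = 1.27 + 1.18 = 2.45; composite reliability = 0.7704.
Mean component reliability = 0.6350.
Difference = 0.7704 − 0.6350 = 0.135.

0.135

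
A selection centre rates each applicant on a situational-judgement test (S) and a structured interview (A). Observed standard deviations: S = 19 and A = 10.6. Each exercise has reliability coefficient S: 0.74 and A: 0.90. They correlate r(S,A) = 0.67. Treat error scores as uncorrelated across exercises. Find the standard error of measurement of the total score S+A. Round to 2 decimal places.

10.25

Var(total) = 473.36 + 269.876 = 743.236.
True-score variance = 368.264 + 269.876 = 638.14, so reliability = 0.8586.
Error variance = 743.236 − 638.14 = 105.096; SEM = √105.096 = 10.25.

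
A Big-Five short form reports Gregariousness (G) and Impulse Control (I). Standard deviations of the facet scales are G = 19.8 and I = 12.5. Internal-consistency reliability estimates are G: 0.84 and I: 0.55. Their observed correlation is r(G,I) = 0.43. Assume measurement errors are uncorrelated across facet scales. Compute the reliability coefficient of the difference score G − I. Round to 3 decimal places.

0.603

Var(G−I) = 19.8² + 12.5² − 2·19.8·12.5·0.43 = 548.29 − 212.85 = 335.44.
Under uncorrelated errors the observed covariances equal the true-score covariances, so only the own-variance terms attenuate.
True-score variance = [19.8²·0.84 + 12.5²·0.55] − 212.85 = 415.251 − 212.85 = 202.401.
Reliability = 202.401 / 335.44 = 0.603.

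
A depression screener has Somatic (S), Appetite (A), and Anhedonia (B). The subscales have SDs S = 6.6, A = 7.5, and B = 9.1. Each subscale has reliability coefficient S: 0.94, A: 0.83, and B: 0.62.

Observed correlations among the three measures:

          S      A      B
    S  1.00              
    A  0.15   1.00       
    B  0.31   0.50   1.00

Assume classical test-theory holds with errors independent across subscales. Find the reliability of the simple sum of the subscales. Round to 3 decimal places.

0.856

Var(S+A+B) = 6.6² + 7.5² + 9.1² + 2·[6.6·7.5·0.15 + 6.6·9.1·0.31 + 7.5·9.1·0.50] = 182.62 + 120.337 = 302.957.
With uncorrelated errors the cross-covariances are all true-score covariance, so they carry over unchanged; only the diagonal terms shrink to ρᵢσᵢ².
True-score variance = [6.6²·0.94 + 7.5²·0.83 + 9.1²·0.62] + 120.337 = 138.976 + 120.337 = 259.313.
Reliability = 259.313 / 302.957 = 0.856.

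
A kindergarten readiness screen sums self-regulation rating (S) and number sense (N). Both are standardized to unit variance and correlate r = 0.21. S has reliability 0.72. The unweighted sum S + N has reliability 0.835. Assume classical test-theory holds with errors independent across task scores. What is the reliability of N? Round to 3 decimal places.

0.881

Var(S+N) = 2 + 2·0.21 = 2.420.
True-score variance = ρ_S + ρ_N + 2·0.21, so 0.835 = (0.72 + ρ_N + 0.42) / 2.420.
ρ_N = 0.835·2.420 − 0.72 − 0.42 = 0.881.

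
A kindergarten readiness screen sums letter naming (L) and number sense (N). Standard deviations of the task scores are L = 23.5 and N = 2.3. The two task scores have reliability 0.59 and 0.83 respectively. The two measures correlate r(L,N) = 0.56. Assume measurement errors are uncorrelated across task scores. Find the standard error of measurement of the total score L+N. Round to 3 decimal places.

Var(total) = 557.54 + 60.536 = 618.076.
True-score variance = 330.218 + 60.536 = 390.754, so reliability = 0.6322.
Error variance = 618.076 − 390.754 = 227.322; SEM = √227.322 = 15.077.

15.077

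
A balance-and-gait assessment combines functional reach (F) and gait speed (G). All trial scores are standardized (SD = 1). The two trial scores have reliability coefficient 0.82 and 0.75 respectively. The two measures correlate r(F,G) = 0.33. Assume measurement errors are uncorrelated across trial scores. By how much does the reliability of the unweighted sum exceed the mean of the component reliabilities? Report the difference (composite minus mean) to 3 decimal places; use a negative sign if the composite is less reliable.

Var(sum) = 2 + 0.66 = 2.66; true-score variance = 1.57 + 0.66 = 2.23; composite reliability = 0.8383.
Mean component reliability = 0.7850.
Difference = 0.8383 − 0.7850 = 0.053.

0.053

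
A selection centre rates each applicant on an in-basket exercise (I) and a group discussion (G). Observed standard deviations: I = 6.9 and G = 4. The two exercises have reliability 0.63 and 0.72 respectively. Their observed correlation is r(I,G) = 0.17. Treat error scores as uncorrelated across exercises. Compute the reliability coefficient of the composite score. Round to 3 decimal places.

Var(I+G) = 6.9² + 4² + 2·[6.9·4·0.17] = 63.61 + 9.384 = 72.994.
With uncorrelated errors the cross-covariances are all true-score covariance, so they carry over unchanged; only the diagonal terms shrink to ρᵢσᵢ².
True-score variance = [6.9²·0.63 + 4²·0.72] + 9.384 = 41.5143 + 9.384 = 50.8983.
Reliability = 50.8983 / 72.994 = 0.697.

0.697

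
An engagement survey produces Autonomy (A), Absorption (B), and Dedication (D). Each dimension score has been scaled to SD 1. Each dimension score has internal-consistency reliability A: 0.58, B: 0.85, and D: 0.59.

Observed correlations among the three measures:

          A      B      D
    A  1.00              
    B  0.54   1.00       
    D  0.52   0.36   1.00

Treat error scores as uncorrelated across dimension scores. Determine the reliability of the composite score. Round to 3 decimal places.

0.832

Var(A+B+D) = 3 + 2·[0.54 + 0.52 + 0.36] = 3 + 2.84 = 5.84.
Because errors are independent across components, Cov(Tᵢ,Tⱼ) = Cov(Xᵢ,Xⱼ); the off-diagonal part of the true-score variance is the same as above.
True-score variance = [0.58 + 0.85 + 0.59] + 2.84 = 2.02 + 2.84 = 4.86.
Reliability = 4.86 / 5.84 = 0.832.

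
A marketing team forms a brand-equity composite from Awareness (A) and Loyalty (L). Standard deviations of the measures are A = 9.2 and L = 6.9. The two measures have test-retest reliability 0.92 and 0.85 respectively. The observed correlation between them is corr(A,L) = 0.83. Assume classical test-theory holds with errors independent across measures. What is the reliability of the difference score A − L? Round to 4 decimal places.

Var(A−L) = 9.2² + 6.9² − 2·9.2·6.9·0.83 = 132.25 − 105.377 = 26.8732.
Because errors are independent across components, Cov(Tᵢ,Tⱼ) = Cov(Xᵢ,Xⱼ); the off-diagonal part of the true-score variance is the same as above.
True-score variance = [9.2²·0.92 + 6.9²·0.85] − 105.377 = 118.337 − 105.377 = 12.9605.
Reliability = 12.9605 / 26.8732 = 0.4823.

0.4823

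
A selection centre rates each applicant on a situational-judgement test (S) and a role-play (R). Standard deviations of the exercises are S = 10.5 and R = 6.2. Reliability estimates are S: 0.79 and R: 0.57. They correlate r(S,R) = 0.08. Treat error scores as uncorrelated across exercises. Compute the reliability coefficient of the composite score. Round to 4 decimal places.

Var(S+R) = 10.5² + 6.2² + 2·[10.5·6.2·0.08] = 148.69 + 10.416 = 159.106.
Under uncorrelated errors the observed covariances equal the true-score covariances, so only the own-variance terms attenuate.
True-score variance = [10.5²·0.79 + 6.2²·0.57] + 10.416 = 109.008 + 10.416 = 119.424.
Reliability = 119.424 / 159.106 = 0.7506.

0.7506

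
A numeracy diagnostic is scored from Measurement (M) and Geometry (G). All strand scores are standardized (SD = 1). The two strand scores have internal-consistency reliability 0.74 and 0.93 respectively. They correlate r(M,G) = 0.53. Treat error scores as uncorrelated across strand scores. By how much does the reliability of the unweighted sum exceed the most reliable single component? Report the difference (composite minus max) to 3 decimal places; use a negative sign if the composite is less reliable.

Var(sum) = 2 + 1.06 = 3.06; true-score variance = 1.67 + 1.06 = 2.73; composite reliability = 0.8922.
Max component reliability = 0.9300.
Difference = 0.8922 − 0.9300 = -0.038.

-0.038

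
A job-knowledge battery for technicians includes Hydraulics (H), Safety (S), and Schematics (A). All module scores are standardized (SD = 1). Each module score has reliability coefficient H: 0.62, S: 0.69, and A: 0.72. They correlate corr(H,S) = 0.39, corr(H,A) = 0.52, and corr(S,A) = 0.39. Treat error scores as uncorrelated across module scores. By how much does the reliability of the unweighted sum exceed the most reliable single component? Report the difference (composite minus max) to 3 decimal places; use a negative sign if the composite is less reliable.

Var(sum) = 3 + 2.6 = 5.6; true-score variance = 2.03 + 2.6 = 4.63; composite reliability = 0.8268.
Max component reliability = 0.7200.
Difference = 0.8268 − 0.7200 = 0.107.

0.107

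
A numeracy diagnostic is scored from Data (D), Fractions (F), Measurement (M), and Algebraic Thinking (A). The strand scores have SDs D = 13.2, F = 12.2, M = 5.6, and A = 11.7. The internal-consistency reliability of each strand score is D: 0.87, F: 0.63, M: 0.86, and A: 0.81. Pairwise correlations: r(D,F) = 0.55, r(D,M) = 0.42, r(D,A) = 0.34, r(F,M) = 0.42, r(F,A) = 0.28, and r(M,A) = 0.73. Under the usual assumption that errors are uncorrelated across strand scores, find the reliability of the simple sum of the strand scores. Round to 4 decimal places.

0.8988

Var(D+F+M+A) = 13.2² + 12.2² + 5.6² + 11.7² + 2·[13.2·12.2·0.55 + 13.2·5.6·0.42 + 13.2·11.7·0.34 + 12.2·5.6·0.42 + 12.2·11.7·0.28 + 5.6·11.7·0.73] = 491.33 + 577.238 = 1068.57.
Under uncorrelated errors the observed covariances equal the true-score covariances, so only the own-variance terms attenuate.
True-score variance = [13.2²·0.87 + 12.2²·0.63 + 5.6²·0.86 + 11.7²·0.81] + 577.238 = 383.208 + 577.238 = 960.447.
Reliability = 960.447 / 1068.57 = 0.8988.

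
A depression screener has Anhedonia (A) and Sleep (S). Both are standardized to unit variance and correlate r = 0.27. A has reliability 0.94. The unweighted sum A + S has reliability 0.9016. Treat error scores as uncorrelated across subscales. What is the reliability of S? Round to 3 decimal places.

0.810

Var(A+S) = 2 + 2·0.27 = 2.540.
True-score variance = ρ_A + ρ_S + 2·0.27, so 0.9016 = (0.94 + ρ_S + 0.54) / 2.540.
ρ_S = 0.9016·2.540 − 0.94 − 0.54 = 0.810.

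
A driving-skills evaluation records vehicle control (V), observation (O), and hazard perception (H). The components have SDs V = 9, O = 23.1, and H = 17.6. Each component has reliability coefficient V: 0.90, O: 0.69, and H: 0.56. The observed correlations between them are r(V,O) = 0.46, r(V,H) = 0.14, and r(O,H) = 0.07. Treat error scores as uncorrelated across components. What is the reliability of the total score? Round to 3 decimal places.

0.745

Var(V+O+H) = 9² + 23.1² + 17.6² + 2·[9·23.1·0.46 + 9·17.6·0.14 + 23.1·17.6·0.07] = 924.37 + 292.538 = 1216.91.
With uncorrelated errors the cross-covariances are all true-score covariance, so they carry over unchanged; only the diagonal terms shrink to ρᵢσᵢ².
True-score variance = [9²·0.90 + 23.1²·0.69 + 17.6²·0.56] + 292.538 = 614.557 + 292.538 = 907.095.
Reliability = 907.095 / 1216.91 = 0.745.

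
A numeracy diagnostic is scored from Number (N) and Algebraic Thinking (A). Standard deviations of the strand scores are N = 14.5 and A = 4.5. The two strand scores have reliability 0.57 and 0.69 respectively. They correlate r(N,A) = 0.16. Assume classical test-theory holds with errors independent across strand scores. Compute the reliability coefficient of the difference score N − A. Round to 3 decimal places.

0.539

Var(N−A) = 14.5² + 4.5² − 2·14.5·4.5·0.16 = 230.5 − 20.88 = 209.62.
Because errors are independent across components, Cov(Tᵢ,Tⱼ) = Cov(Xᵢ,Xⱼ); the off-diagonal part of the true-score variance is the same as above.
True-score variance = [14.5²·0.57 + 4.5²·0.69] − 20.88 = 133.815 − 20.88 = 112.935.
Reliability = 112.935 / 209.62 = 0.539.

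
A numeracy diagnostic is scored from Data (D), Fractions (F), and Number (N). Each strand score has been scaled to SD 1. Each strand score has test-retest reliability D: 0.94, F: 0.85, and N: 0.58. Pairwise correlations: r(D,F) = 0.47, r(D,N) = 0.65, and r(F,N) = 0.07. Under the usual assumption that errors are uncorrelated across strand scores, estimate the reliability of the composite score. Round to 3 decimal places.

Var(D+F+N) = 3 + 2·[0.47 + 0.65 + 0.07] = 3 + 2.38 = 5.38.
Under uncorrelated errors the observed covariances equal the true-score covariances, so only the own-variance terms attenuate.
True-score variance = [0.94 + 0.85 + 0.58] + 2.38 = 2.37 + 2.38 = 4.75.
Reliability = 4.75 / 5.38 = 0.883.

0.883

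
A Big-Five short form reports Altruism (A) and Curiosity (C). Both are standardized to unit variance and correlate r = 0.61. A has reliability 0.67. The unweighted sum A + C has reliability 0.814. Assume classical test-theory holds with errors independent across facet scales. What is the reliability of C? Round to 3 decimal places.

Var(A+C) = 2 + 2·0.61 = 3.220.
True-score variance = ρ_A + ρ_C + 2·0.61, so 0.814 = (0.67 + ρ_C + 1.22) / 3.220.
ρ_C = 0.814·3.220 − 0.67 − 1.22 = 0.731.

0.731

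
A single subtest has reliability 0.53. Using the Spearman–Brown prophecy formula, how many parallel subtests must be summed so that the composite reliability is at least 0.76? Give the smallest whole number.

k ≥ ρ*(1−ρ₁)/(ρ₁(1−ρ*)) = 0.76·0.47 / (0.53·0.24) = 2.808.
Smallest integer k = 3.

3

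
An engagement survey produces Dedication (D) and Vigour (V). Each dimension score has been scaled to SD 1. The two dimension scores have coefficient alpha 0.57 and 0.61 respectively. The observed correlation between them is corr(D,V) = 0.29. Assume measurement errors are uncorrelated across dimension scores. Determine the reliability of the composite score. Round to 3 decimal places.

0.682

Var(D+V) = 2 + 2·[0.29] = 2 + 0.58 = 2.58.
With uncorrelated errors the cross-covariances are all true-score covariance, so they carry over unchanged; only the diagonal terms shrink to ρᵢσᵢ².
True-score variance = [0.57 + 0.61] + 0.58 = 1.18 + 0.58 = 1.76.
Reliability = 1.76 / 2.58 = 0.682.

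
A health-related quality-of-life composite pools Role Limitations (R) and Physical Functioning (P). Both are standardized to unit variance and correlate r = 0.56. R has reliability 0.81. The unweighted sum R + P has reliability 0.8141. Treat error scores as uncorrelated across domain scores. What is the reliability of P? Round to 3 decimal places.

Var(R+P) = 2 + 2·0.56 = 3.120.
True-score variance = ρ_R + ρ_P + 2·0.56, so 0.8141 = (0.81 + ρ_P + 1.12) / 3.120.
ρ_P = 0.8141·3.120 − 0.81 − 1.12 = 0.610.

0.610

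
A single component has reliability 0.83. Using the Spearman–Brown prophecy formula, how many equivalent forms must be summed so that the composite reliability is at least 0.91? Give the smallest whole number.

k ≥ ρ*(1−ρ₁)/(ρ₁(1−ρ*)) = 0.91·0.17 / (0.83·0.09) = 2.071.
Smallest integer k = 3.

3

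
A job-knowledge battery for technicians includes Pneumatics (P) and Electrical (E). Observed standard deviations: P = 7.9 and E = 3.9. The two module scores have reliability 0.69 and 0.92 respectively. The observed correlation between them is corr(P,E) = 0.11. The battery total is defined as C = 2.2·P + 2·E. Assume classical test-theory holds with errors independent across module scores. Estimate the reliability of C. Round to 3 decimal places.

Var(C) = 2.2²·7.9² + 2²·3.9² + 2·[4.4·7.9·3.9·0.11] = 362.904 + 29.8241 = 392.728.
Because errors are independent across components, Cov(Tᵢ,Tⱼ) = Cov(Xᵢ,Xⱼ); the off-diagonal part of the true-score variance is the same as above.
True-score variance = [2.2²·7.9²·0.69 + 2²·3.9²·0.92] + 29.8241 = 264.397 + 29.8241 = 294.221.
Reliability = 294.221 / 392.728 = 0.749.

0.749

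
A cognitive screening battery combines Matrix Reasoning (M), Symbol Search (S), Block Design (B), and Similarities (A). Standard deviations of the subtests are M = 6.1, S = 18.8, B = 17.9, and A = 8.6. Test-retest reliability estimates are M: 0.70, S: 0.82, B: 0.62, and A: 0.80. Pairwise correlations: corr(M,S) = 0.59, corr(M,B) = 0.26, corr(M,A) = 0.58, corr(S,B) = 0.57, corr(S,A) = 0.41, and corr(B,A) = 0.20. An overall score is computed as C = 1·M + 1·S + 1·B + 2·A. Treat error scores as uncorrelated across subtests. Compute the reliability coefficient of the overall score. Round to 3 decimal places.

0.878

Var(C) = 6.1² + 18.8² + 17.9² + 2²·8.6² + 2·[6.1·18.8·0.59 + 6.1·17.9·0.26 + 2·6.1·8.6·0.58 + 18.8·17.9·0.57 + 2·18.8·8.6·0.41 + 2·17.9·8.6·0.20] = 1006.9 + 1085.75 = 2092.65.
Because errors are independent across components, Cov(Tᵢ,Tⱼ) = Cov(Xᵢ,Xⱼ); the off-diagonal part of the true-score variance is the same as above.
True-score variance = [6.1²·0.70 + 18.8²·0.82 + 17.9²·0.62 + 2²·8.6²·0.80] + 1085.75 = 751.194 + 1085.75 = 1836.94.
Reliability = 1836.94 / 2092.65 = 0.878.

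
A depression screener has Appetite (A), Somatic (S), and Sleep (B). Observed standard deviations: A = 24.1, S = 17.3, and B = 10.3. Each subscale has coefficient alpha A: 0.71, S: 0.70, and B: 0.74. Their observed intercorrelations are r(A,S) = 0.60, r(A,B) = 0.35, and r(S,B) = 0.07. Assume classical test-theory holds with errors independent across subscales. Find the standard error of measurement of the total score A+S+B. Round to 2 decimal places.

Var(total) = 986.19 + 699.024 = 1685.21.
True-score variance = 700.385 + 699.024 = 1399.41, so reliability = 0.8304.
Error variance = 1685.21 − 1399.41 = 285.805; SEM = √285.805 = 16.91.

16.91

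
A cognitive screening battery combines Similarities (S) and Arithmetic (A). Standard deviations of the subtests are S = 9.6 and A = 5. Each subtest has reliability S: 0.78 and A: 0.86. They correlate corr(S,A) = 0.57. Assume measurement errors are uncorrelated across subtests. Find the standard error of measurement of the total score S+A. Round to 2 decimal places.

4.88

Var(total) = 117.16 + 54.72 = 171.88.
True-score variance = 93.3848 + 54.72 = 148.105, so reliability = 0.8617.
Error variance = 171.88 − 148.105 = 23.7752; SEM = √23.7752 = 4.88.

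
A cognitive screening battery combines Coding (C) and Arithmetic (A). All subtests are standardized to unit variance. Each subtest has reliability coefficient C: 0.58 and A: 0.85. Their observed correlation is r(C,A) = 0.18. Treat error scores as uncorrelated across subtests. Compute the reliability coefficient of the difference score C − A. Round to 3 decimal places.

Var(C−A) = 1 + 1 − 2·0.18 = 2 − 0.36 = 1.64.
Under uncorrelated errors the observed covariances equal the true-score covariances, so only the own-variance terms attenuate.
True-score variance = [0.58 + 0.85] − 0.36 = 1.43 − 0.36 = 1.07.
Reliability = 1.07 / 1.64 = 0.652.

0.652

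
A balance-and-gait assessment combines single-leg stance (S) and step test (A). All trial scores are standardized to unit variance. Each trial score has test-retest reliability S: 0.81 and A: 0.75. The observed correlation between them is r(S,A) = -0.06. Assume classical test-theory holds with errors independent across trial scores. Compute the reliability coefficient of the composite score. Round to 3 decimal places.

0.766

Var(S+A) = 2 + 2·[(-0.06)] = 2 − 0.12 = 1.88.
With uncorrelated errors the cross-covariances are all true-score covariance, so they carry over unchanged; only the diagonal terms shrink to ρᵢσᵢ².
True-score variance = [0.81 + 0.75] − 0.12 = 1.56 − 0.12 = 1.44.
Reliability = 1.44 / 1.88 = 0.766.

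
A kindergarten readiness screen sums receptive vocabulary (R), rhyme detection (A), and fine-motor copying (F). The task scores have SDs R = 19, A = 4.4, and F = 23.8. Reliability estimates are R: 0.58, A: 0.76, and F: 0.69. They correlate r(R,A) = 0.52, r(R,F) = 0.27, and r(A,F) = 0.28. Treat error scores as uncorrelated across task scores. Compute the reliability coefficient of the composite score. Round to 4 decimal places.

0.7517

Var(R+A+F) = 19² + 4.4² + 23.8² + 2·[19·4.4·0.52 + 19·23.8·0.27 + 4.4·23.8·0.28] = 946.8 + 389.775 = 1336.58.
Under uncorrelated errors the observed covariances equal the true-score covariances, so only the own-variance terms attenuate.
True-score variance = [19²·0.58 + 4.4²·0.76 + 23.8²·0.69] + 389.775 = 614.937 + 389.775 = 1004.71.
Reliability = 1004.71 / 1336.58 = 0.7517.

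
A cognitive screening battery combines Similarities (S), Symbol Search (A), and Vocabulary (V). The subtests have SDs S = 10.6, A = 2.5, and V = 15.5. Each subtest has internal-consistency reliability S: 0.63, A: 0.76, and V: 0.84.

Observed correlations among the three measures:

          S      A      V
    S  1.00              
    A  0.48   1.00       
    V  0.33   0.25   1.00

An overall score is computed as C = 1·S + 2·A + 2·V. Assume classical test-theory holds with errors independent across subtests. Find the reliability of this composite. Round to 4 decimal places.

Var(C) = 10.6² + 2²·2.5² + 2²·15.5² + 2·[2·10.6·2.5·0.48 + 2·10.6·15.5·0.33 + 4·2.5·15.5·0.25] = 1098.36 + 345.256 = 1443.62.
With uncorrelated errors the cross-covariances are all true-score covariance, so they carry over unchanged; only the diagonal terms shrink to ρᵢσᵢ².
True-score variance = [10.6²·0.63 + 2²·2.5²·0.76 + 2²·15.5²·0.84] + 345.256 = 897.027 + 345.256 = 1242.28.
Reliability = 1242.28 / 1443.62 = 0.8605.

0.8605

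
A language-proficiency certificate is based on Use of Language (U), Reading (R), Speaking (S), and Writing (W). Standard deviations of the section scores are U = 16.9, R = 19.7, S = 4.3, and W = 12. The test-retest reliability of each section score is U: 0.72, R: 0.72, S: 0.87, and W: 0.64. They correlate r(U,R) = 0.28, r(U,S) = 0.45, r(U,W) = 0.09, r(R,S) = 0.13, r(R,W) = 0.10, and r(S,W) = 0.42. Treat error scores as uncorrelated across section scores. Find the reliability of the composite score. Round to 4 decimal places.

Var(U+R+S+W) = 16.9² + 19.7² + 4.3² + 12² + 2·[16.9·19.7·0.28 + 16.9·4.3·0.45 + 16.9·12·0.09 + 19.7·4.3·0.13 + 19.7·12·0.10 + 4.3·12·0.42] = 836.19 + 400.996 = 1237.19.
Under uncorrelated errors the observed covariances equal the true-score covariances, so only the own-variance terms attenuate.
True-score variance = [16.9²·0.72 + 19.7²·0.72 + 4.3²·0.87 + 12²·0.64] + 400.996 = 593.31 + 400.996 = 994.307.
Reliability = 994.307 / 1237.19 = 0.8037.

0.8037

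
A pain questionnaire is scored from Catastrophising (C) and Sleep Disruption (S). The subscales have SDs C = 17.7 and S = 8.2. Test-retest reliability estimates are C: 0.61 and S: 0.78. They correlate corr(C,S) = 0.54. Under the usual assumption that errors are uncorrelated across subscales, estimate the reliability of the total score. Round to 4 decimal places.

Var(C+S) = 17.7² + 8.2² + 2·[17.7·8.2·0.54] = 380.53 + 156.751 = 537.281.
Because errors are independent across components, Cov(Tᵢ,Tⱼ) = Cov(Xᵢ,Xⱼ); the off-diagonal part of the true-score variance is the same as above.
True-score variance = [17.7²·0.61 + 8.2²·0.78] + 156.751 = 243.554 + 156.751 = 400.305.
Reliability = 400.305 / 537.281 = 0.7451.

0.7451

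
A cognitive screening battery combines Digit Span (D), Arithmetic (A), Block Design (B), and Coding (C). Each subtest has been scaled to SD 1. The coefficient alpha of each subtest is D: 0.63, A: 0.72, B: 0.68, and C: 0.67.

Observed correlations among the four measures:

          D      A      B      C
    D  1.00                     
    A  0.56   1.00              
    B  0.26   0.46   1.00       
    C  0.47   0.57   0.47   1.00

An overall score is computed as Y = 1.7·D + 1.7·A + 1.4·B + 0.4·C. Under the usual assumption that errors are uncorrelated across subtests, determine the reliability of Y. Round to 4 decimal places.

Var(Y) = 1.7² + 1.7² + 1.4² + 0.4² + 2·[2.89·0.56 + 2.38·0.26 + 0.68·0.47 + 2.38·0.46 + 0.68·0.57 + 0.56·0.47] = 7.9 + 8.6048 = 16.5048.
Under uncorrelated errors the observed covariances equal the true-score covariances, so only the own-variance terms attenuate.
True-score variance = [1.7²·0.63 + 1.7²·0.72 + 1.4²·0.68 + 0.4²·0.67] + 8.6048 = 5.3415 + 8.6048 = 13.9463.
Reliability = 13.9463 / 16.5048 = 0.8450.

0.8450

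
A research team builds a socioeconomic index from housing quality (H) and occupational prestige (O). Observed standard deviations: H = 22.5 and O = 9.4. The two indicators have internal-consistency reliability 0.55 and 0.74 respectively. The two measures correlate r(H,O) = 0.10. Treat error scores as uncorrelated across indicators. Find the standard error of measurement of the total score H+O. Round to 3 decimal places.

15.836

Var(total) = 594.61 + 42.3 = 636.91.
True-score variance = 343.824 + 42.3 = 386.124, so reliability = 0.6062.
Error variance = 636.91 − 386.124 = 250.786; SEM = √250.786 = 15.836.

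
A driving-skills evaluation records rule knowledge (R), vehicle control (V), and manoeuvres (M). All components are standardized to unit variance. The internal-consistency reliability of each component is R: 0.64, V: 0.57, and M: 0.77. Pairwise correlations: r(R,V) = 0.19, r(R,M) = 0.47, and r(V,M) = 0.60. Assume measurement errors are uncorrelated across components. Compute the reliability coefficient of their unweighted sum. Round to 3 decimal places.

Var(R+V+M) = 3 + 2·[0.19 + 0.47 + 0.60] = 3 + 2.52 = 5.52.
With uncorrelated errors the cross-covariances are all true-score covariance, so they carry over unchanged; only the diagonal terms shrink to ρᵢσᵢ².
True-score variance = [0.64 + 0.57 + 0.77] + 2.52 = 1.98 + 2.52 = 4.5.
Reliability = 4.5 / 5.52 = 0.815.

0.815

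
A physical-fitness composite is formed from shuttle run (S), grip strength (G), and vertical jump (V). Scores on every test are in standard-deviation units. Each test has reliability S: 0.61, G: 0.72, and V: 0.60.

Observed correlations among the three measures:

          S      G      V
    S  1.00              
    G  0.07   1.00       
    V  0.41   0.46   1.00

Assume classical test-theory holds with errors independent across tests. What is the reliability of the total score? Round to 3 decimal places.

0.781

Var(S+G+V) = 3 + 2·[0.07 + 0.41 + 0.46] = 3 + 1.88 = 4.88.
Because errors are independent across components, Cov(Tᵢ,Tⱼ) = Cov(Xᵢ,Xⱼ); the off-diagonal part of the true-score variance is the same as above.
True-score variance = [0.61 + 0.72 + 0.60] + 1.88 = 1.93 + 1.88 = 3.81.
Reliability = 3.81 / 4.88 = 0.781.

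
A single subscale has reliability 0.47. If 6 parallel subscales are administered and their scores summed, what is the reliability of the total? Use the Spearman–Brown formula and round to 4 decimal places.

0.8418

ρ_k = kρ / (1 + (k−1)ρ) = 6·0.47 / (1 + 5·0.47) = 2.820 / 3.350 = 0.8418.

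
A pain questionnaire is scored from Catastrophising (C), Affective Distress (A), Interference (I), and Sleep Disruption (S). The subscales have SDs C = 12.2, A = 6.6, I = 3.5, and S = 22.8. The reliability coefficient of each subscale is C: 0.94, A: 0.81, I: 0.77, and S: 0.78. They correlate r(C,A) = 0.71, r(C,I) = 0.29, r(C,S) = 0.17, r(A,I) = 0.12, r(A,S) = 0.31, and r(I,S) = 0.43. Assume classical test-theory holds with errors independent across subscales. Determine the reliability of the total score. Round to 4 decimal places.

0.8806

Var(C+A+I+S) = 12.2² + 6.6² + 3.5² + 22.8² + 2·[12.2·6.6·0.71 + 12.2·3.5·0.29 + 12.2·22.8·0.17 + 6.6·3.5·0.12 + 6.6·22.8·0.31 + 3.5·22.8·0.43] = 724.49 + 401.148 = 1125.64.
Because errors are independent across components, Cov(Tᵢ,Tⱼ) = Cov(Xᵢ,Xⱼ); the off-diagonal part of the true-score variance is the same as above.
True-score variance = [12.2²·0.94 + 6.6²·0.81 + 3.5²·0.77 + 22.8²·0.78] + 401.148 = 590.101 + 401.148 = 991.249.
Reliability = 991.249 / 1125.64 = 0.8806.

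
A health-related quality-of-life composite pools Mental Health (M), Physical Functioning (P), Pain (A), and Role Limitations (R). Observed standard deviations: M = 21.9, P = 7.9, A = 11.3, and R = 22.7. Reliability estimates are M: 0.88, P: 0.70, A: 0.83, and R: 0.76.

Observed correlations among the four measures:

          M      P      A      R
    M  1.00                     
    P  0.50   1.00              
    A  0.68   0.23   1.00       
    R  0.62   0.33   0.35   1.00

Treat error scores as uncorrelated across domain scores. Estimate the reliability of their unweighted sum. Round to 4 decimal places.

0.9164

Var(M+P+A+R) = 21.9² + 7.9² + 11.3² + 22.7² + 2·[21.9·7.9·0.50 + 21.9·11.3·0.68 + 21.9·22.7·0.62 + 7.9·11.3·0.23 + 7.9·22.7·0.33 + 11.3·22.7·0.35] = 1185 + 1464.99 = 2649.99.
With uncorrelated errors the cross-covariances are all true-score covariance, so they carry over unchanged; only the diagonal terms shrink to ρᵢσᵢ².
True-score variance = [21.9²·0.88 + 7.9²·0.70 + 11.3²·0.83 + 22.7²·0.76] + 1464.99 = 963.347 + 1464.99 = 2428.34.
Reliability = 2428.34 / 2649.99 = 0.9164.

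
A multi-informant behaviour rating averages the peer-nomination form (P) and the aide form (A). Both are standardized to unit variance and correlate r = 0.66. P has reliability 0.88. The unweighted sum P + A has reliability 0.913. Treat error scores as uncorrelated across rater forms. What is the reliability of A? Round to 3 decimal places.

0.831

Var(P+A) = 2 + 2·0.66 = 3.320.
True-score variance = ρ_P + ρ_A + 2·0.66, so 0.913 = (0.88 + ρ_A + 1.32) / 3.320.
ρ_A = 0.913·3.320 − 0.88 − 1.32 = 0.831.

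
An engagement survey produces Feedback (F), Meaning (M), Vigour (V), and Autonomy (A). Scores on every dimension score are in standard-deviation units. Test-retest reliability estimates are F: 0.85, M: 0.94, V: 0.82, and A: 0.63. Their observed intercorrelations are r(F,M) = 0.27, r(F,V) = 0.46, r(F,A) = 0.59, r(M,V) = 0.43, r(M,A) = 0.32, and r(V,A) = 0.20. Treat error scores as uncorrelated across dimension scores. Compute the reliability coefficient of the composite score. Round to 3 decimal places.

Var(F+M+V+A) = 4 + 2·[0.27 + 0.46 + 0.59 + 0.43 + 0.32 + 0.20] = 4 + 4.54 = 8.54.
With uncorrelated errors the cross-covariances are all true-score covariance, so they carry over unchanged; only the diagonal terms shrink to ρᵢσᵢ².
True-score variance = [0.85 + 0.94 + 0.82 + 0.63] + 4.54 = 3.24 + 4.54 = 7.78.
Reliability = 7.78 / 8.54 = 0.911.

0.911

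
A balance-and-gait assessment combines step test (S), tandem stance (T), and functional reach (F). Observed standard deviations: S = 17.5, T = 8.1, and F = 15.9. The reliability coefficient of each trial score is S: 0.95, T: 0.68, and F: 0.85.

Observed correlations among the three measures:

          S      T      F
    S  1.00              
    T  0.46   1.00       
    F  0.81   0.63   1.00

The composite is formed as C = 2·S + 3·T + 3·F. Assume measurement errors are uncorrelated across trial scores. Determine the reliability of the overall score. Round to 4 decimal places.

0.9346

Var(C) = 2²·17.5² + 3²·8.1² + 3²·15.9² + 2·[6·17.5·8.1·0.46 + 6·17.5·15.9·0.81 + 9·8.1·15.9·0.63] = 4090.78 + 4947.53 = 9038.31.
Under uncorrelated errors the observed covariances equal the true-score covariances, so only the own-variance terms attenuate.
True-score variance = [2²·17.5²·0.95 + 3²·8.1²·0.68 + 3²·15.9²·0.85] + 4947.53 = 3499.28 + 4947.53 = 8446.81.
Reliability = 8446.81 / 9038.31 = 0.9346.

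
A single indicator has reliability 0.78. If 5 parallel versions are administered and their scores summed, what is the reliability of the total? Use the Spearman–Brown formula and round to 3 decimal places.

ρ_k = kρ / (1 + (k−1)ρ) = 5·0.78 / (1 + 4·0.78) = 3.900 / 4.120 = 0.947.

0.947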